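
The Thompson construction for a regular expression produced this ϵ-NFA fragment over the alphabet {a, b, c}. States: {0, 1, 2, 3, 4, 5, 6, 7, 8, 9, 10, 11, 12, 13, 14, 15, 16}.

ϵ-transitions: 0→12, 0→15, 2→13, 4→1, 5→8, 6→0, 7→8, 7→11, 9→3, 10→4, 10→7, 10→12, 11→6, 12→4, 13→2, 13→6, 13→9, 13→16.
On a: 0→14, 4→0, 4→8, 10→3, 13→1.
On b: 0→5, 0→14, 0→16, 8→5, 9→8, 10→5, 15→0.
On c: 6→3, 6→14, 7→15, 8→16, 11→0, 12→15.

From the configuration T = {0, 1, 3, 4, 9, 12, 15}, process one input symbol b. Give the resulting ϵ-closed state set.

{0, 1, 4, 5, 8, 12, 14, 15, 16}

0 on b → {5, 14, 16}.
9 on b → {8}.
15 on b → {0}.
No b-transition from 1, 3, 4, 12.
Union after reading b: {0, 5, 8, 14, 16}.
Now take the ϵ-closure:
From 0 via ϵ: add 12, 15.
From 12 via ϵ: add 4.
From 4 via ϵ: add 1.
No new states can be added; the closed set is {0, 1, 4, 5, 8, 12, 14, 15, 16}.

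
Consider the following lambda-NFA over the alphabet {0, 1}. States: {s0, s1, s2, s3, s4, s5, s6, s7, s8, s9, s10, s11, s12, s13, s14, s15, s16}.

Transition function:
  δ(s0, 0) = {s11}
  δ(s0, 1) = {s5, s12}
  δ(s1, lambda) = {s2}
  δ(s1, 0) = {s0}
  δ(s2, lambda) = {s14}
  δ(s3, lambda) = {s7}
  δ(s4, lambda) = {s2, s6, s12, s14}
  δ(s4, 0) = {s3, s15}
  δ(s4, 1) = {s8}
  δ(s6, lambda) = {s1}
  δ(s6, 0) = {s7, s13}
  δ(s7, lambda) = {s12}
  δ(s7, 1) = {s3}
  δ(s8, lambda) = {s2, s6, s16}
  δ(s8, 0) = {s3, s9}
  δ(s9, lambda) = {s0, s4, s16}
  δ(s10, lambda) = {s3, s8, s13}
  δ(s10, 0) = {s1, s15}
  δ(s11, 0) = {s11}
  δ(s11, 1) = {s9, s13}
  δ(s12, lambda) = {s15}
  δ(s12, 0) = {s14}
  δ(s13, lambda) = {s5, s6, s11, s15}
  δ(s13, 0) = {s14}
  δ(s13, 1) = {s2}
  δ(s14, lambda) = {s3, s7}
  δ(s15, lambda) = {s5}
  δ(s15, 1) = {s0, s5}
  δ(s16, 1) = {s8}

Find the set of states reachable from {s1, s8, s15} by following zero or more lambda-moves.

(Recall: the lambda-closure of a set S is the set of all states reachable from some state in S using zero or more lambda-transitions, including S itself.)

Start with {s1, s8, s15}.
From s1 via lambda: add s2.
From s8 via lambda: add s6, s16.
From s15 via lambda: add s5.
From s2 via lambda: add s14.
From s14 via lambda: add s3, s7.
From s7 via lambda: add s12.
No new states can be added; the closed set is {s1, s2, s3, s5, s6, s7, s8, s12, s14, s15, s16}.

{s1, s2, s3, s5, s6, s7, s8, s12, s14, s15, s16}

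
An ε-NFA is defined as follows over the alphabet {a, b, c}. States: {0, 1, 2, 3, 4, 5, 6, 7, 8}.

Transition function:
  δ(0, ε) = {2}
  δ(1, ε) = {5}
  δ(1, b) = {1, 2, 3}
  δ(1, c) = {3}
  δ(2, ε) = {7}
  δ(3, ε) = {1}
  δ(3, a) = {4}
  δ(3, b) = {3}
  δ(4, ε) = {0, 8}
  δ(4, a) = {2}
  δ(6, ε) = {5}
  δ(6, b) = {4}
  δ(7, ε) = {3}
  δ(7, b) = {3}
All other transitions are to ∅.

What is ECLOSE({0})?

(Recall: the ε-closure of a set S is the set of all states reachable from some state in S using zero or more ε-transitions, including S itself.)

{0, 1, 2, 3, 5, 7}

Start with {0}.
From 0 via ε: add 2.
From 2 via ε: add 7.
From 7 via ε: add 3.
From 3 via ε: add 1.
From 1 via ε: add 5.
No new states can be added; the closed set is {0, 1, 2, 3, 5, 7}.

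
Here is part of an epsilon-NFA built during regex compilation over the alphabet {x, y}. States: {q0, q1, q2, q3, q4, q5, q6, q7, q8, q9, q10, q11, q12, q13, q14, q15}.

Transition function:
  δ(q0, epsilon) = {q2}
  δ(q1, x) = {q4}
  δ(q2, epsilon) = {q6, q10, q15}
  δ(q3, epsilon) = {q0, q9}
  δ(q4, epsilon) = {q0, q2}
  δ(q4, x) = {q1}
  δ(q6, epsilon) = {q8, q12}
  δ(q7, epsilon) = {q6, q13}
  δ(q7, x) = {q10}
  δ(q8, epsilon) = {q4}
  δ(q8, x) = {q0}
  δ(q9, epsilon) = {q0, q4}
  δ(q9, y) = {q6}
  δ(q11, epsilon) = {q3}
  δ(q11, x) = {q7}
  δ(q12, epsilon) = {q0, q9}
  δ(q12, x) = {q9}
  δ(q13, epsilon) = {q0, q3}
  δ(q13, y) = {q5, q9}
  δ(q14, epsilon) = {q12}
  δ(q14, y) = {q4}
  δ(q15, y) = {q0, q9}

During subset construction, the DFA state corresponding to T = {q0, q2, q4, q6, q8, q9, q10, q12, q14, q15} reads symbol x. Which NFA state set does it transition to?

q4 on x → {q1}.
q8 on x → {q0}.
q12 on x → {q9}.
No x-transition from q0, q2, q6, q9, q10, q14, q15.
Union after reading x: {q0, q1, q9}.
Now take the epsilon-closure:
From q0 via epsilon: add q2.
From q9 via epsilon: add q4.
From q2 via epsilon: add q6, q10, q15.
From q6 via epsilon: add q8, q12.
No new states can be added; the closed set is {q0, q1, q2, q4, q6, q8, q9, q10, q12, q15}.

{q0, q1, q2, q4, q6, q8, q9, q10, q12, q15}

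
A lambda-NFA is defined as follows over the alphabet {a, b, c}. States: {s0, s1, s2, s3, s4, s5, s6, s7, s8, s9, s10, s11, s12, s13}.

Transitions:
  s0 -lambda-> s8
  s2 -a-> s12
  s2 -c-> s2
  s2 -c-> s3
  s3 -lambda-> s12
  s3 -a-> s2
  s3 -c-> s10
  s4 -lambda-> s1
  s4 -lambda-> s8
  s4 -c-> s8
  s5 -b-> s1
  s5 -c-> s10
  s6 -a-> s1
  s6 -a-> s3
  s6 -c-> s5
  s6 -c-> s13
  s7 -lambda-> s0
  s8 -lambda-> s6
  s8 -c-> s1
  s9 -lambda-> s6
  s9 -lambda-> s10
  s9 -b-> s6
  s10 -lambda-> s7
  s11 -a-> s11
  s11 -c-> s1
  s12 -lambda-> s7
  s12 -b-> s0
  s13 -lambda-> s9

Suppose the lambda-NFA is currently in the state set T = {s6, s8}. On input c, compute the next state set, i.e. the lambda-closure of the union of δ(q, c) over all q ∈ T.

s6 on c → {s5, s13}.
s8 on c → {s1}.
Union after reading c: {s1, s5, s13}.
Now take the lambda-closure:
From s13 via lambda: add s9.
From s9 via lambda: add s6, s10.
From s10 via lambda: add s7.
From s7 via lambda: add s0.
From s0 via lambda: add s8.
No new states can be added; the closed set is {s0, s1, s5, s6, s7, s8, s9, s10, s13}.

{s0, s1, s5, s6, s7, s8, s9, s10, s13}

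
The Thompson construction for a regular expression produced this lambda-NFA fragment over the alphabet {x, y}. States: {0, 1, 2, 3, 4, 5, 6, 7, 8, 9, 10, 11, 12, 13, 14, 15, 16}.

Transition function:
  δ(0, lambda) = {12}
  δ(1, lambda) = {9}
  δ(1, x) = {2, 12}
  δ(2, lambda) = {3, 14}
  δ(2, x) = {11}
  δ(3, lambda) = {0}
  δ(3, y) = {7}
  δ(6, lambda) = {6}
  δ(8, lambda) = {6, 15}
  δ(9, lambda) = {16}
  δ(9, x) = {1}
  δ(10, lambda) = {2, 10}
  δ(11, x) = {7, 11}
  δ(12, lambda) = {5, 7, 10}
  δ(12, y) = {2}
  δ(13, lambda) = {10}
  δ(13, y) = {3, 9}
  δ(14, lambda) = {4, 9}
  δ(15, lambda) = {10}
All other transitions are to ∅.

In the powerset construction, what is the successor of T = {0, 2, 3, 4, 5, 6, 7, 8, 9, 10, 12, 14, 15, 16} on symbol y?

{0, 2, 3, 4, 5, 7, 9, 10, 12, 14, 16}

3 on y → {7}.
12 on y → {2}.
No y-transition from 0, 2, 4, 5, 6, 7, 8, 9, 10, 14, 15, 16.
Union after reading y: {2, 7}.
Now take the lambda-closure:
From 2 via lambda: add 3, 14.
From 3 via lambda: add 0.
From 14 via lambda: add 4, 9.
From 0 via lambda: add 12.
From 9 via lambda: add 16.
From 12 via lambda: add 5, 10.
No new states can be added; the closed set is {0, 2, 3, 4, 5, 7, 9, 10, 12, 14, 16}.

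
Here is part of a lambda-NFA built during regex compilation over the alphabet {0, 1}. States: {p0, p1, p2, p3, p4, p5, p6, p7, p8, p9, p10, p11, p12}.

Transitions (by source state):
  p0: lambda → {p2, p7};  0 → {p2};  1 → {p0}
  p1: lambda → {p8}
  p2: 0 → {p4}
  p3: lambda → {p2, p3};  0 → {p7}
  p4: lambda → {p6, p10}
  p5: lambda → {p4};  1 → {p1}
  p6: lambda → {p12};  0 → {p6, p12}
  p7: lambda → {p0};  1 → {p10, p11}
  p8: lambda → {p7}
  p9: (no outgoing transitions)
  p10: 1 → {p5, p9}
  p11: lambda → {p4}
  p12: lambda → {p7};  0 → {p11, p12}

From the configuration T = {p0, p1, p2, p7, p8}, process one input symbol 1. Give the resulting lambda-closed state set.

p0 on 1 → {p0}.
p7 on 1 → {p10, p11}.
No 1-transition from p1, p2, p8.
Union after reading 1: {p0, p10, p11}.
Now take the lambda-closure:
From p0 via lambda: add p2, p7.
From p11 via lambda: add p4.
From p4 via lambda: add p6.
From p6 via lambda: add p12.
No new states can be added; the closed set is {p0, p2, p4, p6, p7, p10, p11, p12}.

{p0, p2, p4, p6, p7, p10, p11, p12}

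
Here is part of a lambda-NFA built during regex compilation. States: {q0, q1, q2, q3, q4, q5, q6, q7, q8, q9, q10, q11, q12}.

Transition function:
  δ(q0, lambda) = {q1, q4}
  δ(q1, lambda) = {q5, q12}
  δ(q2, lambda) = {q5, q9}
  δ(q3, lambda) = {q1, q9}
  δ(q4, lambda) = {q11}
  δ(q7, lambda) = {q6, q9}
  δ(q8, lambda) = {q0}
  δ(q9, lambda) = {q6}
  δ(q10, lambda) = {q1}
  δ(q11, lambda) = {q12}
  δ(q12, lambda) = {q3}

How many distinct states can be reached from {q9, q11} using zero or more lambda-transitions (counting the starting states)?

7

Start with {q9, q11}.
From q9 via lambda: add q6.
From q11 via lambda: add q12.
From q12 via lambda: add q3.
From q3 via lambda: add q1.
From q1 via lambda: add q5.
lambda-closure = {q1, q3, q5, q6, q9, q11, q12}, which has 7 states.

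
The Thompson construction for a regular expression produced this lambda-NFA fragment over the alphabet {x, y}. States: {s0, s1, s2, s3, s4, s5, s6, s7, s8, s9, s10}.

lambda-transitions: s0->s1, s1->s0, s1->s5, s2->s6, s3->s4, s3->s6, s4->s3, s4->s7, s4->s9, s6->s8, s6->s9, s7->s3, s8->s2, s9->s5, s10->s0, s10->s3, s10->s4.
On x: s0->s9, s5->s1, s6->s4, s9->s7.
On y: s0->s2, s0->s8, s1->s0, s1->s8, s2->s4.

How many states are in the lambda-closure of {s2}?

Start with {s2}.
From s2 via lambda: add s6.
From s6 via lambda: add s8, s9.
From s9 via lambda: add s5.
lambda-closure = {s2, s5, s6, s8, s9}, which has 5 states.

5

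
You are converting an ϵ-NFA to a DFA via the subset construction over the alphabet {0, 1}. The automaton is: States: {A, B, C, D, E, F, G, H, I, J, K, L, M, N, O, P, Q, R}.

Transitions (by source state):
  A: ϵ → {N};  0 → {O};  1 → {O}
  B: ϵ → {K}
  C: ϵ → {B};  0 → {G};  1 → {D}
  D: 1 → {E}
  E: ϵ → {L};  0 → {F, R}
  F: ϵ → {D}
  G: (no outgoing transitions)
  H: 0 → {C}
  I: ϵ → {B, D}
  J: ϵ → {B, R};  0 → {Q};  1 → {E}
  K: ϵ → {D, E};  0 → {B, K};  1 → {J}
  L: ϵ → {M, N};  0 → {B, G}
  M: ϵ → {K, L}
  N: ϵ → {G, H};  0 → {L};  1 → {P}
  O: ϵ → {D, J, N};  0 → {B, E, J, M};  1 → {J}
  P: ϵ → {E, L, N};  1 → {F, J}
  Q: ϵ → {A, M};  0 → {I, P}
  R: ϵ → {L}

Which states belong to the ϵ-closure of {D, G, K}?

Start with {D, G, K}.
From K via ϵ: add E.
From E via ϵ: add L.
From L via ϵ: add M, N.
From N via ϵ: add H.
No new states can be added; the closed set is {D, E, G, H, K, L, M, N}.

{D, E, G, H, K, L, M, N}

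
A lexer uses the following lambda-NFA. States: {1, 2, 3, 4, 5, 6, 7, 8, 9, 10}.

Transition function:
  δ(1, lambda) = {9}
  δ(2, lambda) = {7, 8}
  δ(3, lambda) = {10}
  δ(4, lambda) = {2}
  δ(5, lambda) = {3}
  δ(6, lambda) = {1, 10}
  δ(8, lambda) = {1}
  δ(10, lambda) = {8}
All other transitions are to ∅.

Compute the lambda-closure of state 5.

Start with {5}.
From 5 via lambda: add 3.
From 3 via lambda: add 10.
From 10 via lambda: add 8.
From 8 via lambda: add 1.
From 1 via lambda: add 9.
No new states can be added; the closed set is {1, 3, 5, 8, 9, 10}.

{1, 3, 5, 8, 9, 10}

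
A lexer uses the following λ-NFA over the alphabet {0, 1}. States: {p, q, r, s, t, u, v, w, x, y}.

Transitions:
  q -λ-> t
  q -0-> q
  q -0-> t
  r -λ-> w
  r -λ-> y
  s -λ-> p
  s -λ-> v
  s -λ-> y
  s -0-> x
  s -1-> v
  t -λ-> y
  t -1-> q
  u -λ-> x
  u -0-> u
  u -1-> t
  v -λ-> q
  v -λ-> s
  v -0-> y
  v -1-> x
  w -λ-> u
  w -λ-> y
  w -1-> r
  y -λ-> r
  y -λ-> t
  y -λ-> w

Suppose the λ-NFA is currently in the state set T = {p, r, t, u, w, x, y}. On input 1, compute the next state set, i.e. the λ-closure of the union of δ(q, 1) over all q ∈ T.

{q, r, t, u, w, x, y}

t on 1 → {q}.
u on 1 → {t}.
w on 1 → {r}.
No 1-transition from p, r, x, y.
Union after reading 1: {q, r, t}.
Now take the λ-closure:
From r via λ: add w, y.
From w via λ: add u.
From u via λ: add x.
No new states can be added; the closed set is {q, r, t, u, w, x, y}.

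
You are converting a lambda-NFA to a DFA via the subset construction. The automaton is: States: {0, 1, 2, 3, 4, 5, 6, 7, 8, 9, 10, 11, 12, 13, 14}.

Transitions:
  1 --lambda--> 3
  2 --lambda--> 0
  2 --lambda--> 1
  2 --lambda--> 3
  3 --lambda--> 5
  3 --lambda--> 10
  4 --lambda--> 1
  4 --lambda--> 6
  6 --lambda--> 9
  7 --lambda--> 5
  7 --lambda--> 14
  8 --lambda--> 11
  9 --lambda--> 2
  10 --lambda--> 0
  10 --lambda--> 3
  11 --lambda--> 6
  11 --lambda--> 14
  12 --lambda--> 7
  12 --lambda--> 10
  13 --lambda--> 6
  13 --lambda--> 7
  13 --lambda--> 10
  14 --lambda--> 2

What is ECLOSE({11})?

Start with {11}.
From 11 via lambda: add 6, 14.
From 6 via lambda: add 9.
From 14 via lambda: add 2.
From 2 via lambda: add 0, 1, 3.
From 3 via lambda: add 5, 10.
No new states can be added; the closed set is {0, 1, 2, 3, 5, 6, 9, 10, 11, 14}.

{0, 1, 2, 3, 5, 6, 9, 10, 11, 14}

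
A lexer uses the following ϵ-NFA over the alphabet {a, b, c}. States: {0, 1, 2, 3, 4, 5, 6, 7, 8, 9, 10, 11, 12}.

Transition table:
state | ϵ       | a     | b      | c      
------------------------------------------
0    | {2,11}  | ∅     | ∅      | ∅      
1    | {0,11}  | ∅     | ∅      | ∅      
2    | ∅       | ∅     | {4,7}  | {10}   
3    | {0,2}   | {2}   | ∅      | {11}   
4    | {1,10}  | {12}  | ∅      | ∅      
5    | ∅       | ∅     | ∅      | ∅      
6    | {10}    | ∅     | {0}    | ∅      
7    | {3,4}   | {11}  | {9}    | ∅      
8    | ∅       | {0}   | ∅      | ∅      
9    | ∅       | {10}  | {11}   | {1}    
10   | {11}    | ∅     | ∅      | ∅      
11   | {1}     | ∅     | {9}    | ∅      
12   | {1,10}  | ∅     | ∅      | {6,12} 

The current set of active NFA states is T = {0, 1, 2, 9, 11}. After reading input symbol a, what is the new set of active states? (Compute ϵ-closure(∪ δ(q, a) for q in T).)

9 on a → {10}.
No a-transition from 0, 1, 2, 11.
Union after reading a: {10}.
Now take the ϵ-closure:
From 10 via ϵ: add 11.
From 11 via ϵ: add 1.
From 1 via ϵ: add 0.
From 0 via ϵ: add 2.
No new states can be added; the closed set is {0, 1, 2, 10, 11}.

{0, 1, 2, 10, 11}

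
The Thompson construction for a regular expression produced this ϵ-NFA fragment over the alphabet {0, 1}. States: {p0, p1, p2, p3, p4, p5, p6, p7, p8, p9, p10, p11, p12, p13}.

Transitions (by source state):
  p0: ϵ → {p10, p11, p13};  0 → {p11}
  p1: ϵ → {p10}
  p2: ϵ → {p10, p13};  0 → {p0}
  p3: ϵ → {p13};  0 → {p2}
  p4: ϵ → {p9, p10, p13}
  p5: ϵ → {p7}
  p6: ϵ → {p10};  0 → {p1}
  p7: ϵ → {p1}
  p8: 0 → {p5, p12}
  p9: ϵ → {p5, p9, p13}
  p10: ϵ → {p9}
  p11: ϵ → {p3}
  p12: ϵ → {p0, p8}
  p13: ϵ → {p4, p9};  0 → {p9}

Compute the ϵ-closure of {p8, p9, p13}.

{p1, p4, p5, p7, p8, p9, p10, p13}

Start with {p8, p9, p13}.
From p9 via ϵ: add p5.
From p13 via ϵ: add p4.
From p4 via ϵ: add p10.
From p5 via ϵ: add p7.
From p7 via ϵ: add p1.
No new states can be added; the closed set is {p1, p4, p5, p7, p8, p9, p10, p13}.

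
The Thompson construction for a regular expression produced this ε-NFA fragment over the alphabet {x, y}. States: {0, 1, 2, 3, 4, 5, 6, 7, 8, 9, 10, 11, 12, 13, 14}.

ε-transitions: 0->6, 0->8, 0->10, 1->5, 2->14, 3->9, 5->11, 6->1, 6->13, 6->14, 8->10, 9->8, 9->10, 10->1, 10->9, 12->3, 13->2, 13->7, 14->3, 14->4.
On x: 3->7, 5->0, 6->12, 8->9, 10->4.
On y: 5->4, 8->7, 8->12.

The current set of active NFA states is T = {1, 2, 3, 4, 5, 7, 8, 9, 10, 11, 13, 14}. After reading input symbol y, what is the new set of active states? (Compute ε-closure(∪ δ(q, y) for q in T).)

{1, 3, 4, 5, 7, 8, 9, 10, 11, 12}

5 on y → {4}.
8 on y → {7, 12}.
No y-transition from 1, 2, 3, 4, 7, 9, 10, 11, 13, 14.
Union after reading y: {4, 7, 12}.
Now take the ε-closure:
From 12 via ε: add 3.
From 3 via ε: add 9.
From 9 via ε: add 8, 10.
From 10 via ε: add 1.
From 1 via ε: add 5.
From 5 via ε: add 11.
No new states can be added; the closed set is {1, 3, 4, 5, 7, 8, 9, 10, 11, 12}.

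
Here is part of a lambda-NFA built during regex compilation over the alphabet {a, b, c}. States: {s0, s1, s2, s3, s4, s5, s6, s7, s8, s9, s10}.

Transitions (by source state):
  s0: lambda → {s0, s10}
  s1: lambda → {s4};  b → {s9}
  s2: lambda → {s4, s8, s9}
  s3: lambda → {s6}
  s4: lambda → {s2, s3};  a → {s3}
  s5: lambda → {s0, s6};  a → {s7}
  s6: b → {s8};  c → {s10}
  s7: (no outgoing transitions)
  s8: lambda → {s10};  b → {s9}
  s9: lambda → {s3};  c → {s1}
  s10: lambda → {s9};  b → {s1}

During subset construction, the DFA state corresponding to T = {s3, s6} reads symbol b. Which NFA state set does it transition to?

s6 on b → {s8}.
No b-transition from s3.
Union after reading b: {s8}.
Now take the lambda-closure:
From s8 via lambda: add s10.
From s10 via lambda: add s9.
From s9 via lambda: add s3.
From s3 via lambda: add s6.
No new states can be added; the closed set is {s3, s6, s8, s9, s10}.

{s3, s6, s8, s9, s10}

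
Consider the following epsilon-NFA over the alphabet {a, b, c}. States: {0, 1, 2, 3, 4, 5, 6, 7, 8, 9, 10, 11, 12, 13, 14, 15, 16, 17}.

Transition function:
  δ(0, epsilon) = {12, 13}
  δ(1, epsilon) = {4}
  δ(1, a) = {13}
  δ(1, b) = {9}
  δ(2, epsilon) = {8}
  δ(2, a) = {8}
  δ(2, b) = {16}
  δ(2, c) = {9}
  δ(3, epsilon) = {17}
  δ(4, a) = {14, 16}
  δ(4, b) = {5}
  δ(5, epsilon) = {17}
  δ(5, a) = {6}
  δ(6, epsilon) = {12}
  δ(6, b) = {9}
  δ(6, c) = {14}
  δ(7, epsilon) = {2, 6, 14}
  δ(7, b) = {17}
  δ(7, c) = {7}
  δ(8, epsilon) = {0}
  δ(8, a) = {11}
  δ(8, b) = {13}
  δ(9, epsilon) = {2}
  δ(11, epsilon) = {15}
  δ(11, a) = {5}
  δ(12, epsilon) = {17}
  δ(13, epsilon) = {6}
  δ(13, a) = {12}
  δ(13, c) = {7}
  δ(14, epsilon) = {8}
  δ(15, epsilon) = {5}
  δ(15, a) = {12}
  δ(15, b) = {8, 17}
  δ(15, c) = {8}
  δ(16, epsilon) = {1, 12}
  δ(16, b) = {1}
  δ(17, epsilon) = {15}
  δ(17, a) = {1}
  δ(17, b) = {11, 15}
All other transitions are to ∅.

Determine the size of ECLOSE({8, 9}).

Start with {8, 9}.
From 8 via epsilon: add 0.
From 9 via epsilon: add 2.
From 0 via epsilon: add 12, 13.
From 12 via epsilon: add 17.
From 13 via epsilon: add 6.
From 17 via epsilon: add 15.
From 15 via epsilon: add 5.
epsilon-closure = {0, 2, 5, 6, 8, 9, 12, 13, 15, 17}, which has 10 states.

10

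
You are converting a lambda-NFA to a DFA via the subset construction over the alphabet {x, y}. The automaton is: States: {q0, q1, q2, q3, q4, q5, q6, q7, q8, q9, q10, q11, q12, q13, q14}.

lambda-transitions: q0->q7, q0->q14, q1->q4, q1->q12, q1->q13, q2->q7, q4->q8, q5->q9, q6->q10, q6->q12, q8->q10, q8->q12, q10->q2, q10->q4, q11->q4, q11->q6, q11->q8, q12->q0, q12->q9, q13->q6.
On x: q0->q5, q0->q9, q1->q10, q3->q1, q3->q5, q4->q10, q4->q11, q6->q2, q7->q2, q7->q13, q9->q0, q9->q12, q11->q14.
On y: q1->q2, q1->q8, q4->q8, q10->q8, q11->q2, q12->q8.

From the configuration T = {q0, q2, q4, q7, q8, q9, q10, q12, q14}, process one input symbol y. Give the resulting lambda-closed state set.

{q0, q2, q4, q7, q8, q9, q10, q12, q14}

q4 on y → {q8}.
q10 on y → {q8}.
q12 on y → {q8}.
No y-transition from q0, q2, q7, q8, q9, q14.
Union after reading y: {q8}.
Now take the lambda-closure:
From q8 via lambda: add q10, q12.
From q10 via lambda: add q2, q4.
From q12 via lambda: add q0, q9.
From q0 via lambda: add q7, q14.
No new states can be added; the closed set is {q0, q2, q4, q7, q8, q9, q10, q12, q14}.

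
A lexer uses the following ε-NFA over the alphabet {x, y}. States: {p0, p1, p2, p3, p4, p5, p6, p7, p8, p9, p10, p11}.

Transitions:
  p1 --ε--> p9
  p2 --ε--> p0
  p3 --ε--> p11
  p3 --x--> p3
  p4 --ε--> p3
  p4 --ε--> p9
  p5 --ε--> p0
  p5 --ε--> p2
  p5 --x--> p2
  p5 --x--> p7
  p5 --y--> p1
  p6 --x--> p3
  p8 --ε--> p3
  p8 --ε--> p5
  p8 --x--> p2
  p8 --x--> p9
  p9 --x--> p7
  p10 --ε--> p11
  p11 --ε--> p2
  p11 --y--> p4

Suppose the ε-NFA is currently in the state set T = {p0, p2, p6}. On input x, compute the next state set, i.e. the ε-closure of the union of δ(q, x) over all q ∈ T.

p6 on x → {p3}.
No x-transition from p0, p2.
Union after reading x: {p3}.
Now take the ε-closure:
From p3 via ε: add p11.
From p11 via ε: add p2.
From p2 via ε: add p0.
No new states can be added; the closed set is {p0, p2, p3, p11}.

{p0, p2, p3, p11}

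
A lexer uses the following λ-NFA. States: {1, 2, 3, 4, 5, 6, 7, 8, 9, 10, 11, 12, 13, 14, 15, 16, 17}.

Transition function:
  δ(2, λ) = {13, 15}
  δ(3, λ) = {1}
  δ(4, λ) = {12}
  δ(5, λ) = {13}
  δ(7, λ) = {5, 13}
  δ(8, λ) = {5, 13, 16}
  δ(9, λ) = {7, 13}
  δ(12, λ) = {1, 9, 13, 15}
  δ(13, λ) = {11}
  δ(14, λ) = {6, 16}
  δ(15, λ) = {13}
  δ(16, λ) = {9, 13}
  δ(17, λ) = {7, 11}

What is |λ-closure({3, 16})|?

Start with {3, 16}.
From 3 via λ: add 1.
From 16 via λ: add 9, 13.
From 9 via λ: add 7.
From 13 via λ: add 11.
From 7 via λ: add 5.
λ-closure = {1, 3, 5, 7, 9, 11, 13, 16}, which has 8 states.

8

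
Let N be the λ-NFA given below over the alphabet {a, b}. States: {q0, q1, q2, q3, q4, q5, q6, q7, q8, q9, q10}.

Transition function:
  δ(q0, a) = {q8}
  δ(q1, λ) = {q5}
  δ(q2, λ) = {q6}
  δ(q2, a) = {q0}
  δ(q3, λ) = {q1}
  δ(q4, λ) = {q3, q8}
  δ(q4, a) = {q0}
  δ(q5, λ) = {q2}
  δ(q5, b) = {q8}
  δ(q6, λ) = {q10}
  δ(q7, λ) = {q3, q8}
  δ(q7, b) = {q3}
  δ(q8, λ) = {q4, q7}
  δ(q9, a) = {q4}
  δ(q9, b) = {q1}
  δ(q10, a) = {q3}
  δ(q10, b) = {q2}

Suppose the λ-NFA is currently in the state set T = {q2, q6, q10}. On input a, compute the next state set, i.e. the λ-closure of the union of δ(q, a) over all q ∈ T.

{q0, q1, q2, q3, q5, q6, q10}

q2 on a → {q0}.
q10 on a → {q3}.
No a-transition from q6.
Union after reading a: {q0, q3}.
Now take the λ-closure:
From q3 via λ: add q1.
From q1 via λ: add q5.
From q5 via λ: add q2.
From q2 via λ: add q6.
From q6 via λ: add q10.
No new states can be added; the closed set is {q0, q1, q2, q3, q5, q6, q10}.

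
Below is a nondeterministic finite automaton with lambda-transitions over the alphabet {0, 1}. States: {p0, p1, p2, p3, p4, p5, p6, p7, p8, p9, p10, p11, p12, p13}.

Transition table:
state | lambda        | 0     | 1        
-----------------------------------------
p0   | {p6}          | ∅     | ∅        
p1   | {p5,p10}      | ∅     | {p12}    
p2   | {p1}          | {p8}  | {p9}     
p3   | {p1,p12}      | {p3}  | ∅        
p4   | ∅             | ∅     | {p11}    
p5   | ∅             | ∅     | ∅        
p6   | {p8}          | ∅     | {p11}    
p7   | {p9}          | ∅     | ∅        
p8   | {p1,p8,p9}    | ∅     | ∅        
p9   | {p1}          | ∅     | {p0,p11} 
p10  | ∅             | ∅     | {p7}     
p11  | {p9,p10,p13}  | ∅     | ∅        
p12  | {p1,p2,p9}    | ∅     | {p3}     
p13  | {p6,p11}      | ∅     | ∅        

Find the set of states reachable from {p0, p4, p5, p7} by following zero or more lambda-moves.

{p0, p1, p4, p5, p6, p7, p8, p9, p10}

Start with {p0, p4, p5, p7}.
From p0 via lambda: add p6.
From p7 via lambda: add p9.
From p6 via lambda: add p8.
From p9 via lambda: add p1.
From p1 via lambda: add p10.
No new states can be added; the closed set is {p0, p1, p4, p5, p6, p7, p8, p9, p10}.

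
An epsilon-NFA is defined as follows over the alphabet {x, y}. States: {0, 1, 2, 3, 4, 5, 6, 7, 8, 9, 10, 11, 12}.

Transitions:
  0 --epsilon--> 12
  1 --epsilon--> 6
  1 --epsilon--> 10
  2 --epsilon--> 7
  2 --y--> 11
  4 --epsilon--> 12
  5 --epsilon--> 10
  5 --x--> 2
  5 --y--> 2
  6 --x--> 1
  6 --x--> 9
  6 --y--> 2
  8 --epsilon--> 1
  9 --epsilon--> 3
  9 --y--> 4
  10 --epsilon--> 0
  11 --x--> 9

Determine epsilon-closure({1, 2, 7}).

Start with {1, 2, 7}.
From 1 via epsilon: add 6, 10.
From 10 via epsilon: add 0.
From 0 via epsilon: add 12.
No new states can be added; the closed set is {0, 1, 2, 6, 7, 10, 12}.

{0, 1, 2, 6, 7, 10, 12}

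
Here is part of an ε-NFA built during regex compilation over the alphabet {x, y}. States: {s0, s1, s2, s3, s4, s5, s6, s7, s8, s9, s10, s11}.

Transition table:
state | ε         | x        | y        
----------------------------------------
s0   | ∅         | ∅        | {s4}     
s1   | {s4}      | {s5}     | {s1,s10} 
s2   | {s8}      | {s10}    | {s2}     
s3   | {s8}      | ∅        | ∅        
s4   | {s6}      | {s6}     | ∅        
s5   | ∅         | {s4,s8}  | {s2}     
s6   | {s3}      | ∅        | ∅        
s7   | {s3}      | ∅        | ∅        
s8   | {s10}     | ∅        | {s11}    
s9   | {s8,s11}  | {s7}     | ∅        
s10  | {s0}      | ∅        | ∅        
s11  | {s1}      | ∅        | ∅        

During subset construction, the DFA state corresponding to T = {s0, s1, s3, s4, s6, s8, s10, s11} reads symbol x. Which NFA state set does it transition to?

{s0, s3, s5, s6, s8, s10}

s1 on x → {s5}.
s4 on x → {s6}.
No x-transition from s0, s3, s6, s8, s10, s11.
Union after reading x: {s5, s6}.
Now take the ε-closure:
From s6 via ε: add s3.
From s3 via ε: add s8.
From s8 via ε: add s10.
From s10 via ε: add s0.
No new states can be added; the closed set is {s0, s3, s5, s6, s8, s10}.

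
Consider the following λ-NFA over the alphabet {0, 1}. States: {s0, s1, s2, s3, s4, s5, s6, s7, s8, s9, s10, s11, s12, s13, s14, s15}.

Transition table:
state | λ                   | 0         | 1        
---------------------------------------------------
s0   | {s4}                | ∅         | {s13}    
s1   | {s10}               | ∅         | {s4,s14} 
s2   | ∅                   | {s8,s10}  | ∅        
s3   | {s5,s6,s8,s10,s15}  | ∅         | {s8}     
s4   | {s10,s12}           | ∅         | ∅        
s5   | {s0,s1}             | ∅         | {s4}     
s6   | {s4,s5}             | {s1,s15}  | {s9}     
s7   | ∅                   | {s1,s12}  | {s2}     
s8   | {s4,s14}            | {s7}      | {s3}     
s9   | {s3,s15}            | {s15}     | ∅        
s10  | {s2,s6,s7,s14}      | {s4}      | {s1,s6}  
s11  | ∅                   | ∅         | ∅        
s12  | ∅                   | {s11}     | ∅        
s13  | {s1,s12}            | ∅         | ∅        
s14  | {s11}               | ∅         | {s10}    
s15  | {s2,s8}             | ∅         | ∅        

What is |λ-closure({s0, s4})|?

11

Start with {s0, s4}.
From s4 via λ: add s10, s12.
From s10 via λ: add s2, s6, s7, s14.
From s6 via λ: add s5.
From s14 via λ: add s11.
From s5 via λ: add s1.
λ-closure = {s0, s1, s2, s4, s5, s6, s7, s10, s11, s12, s14}, which has 11 states.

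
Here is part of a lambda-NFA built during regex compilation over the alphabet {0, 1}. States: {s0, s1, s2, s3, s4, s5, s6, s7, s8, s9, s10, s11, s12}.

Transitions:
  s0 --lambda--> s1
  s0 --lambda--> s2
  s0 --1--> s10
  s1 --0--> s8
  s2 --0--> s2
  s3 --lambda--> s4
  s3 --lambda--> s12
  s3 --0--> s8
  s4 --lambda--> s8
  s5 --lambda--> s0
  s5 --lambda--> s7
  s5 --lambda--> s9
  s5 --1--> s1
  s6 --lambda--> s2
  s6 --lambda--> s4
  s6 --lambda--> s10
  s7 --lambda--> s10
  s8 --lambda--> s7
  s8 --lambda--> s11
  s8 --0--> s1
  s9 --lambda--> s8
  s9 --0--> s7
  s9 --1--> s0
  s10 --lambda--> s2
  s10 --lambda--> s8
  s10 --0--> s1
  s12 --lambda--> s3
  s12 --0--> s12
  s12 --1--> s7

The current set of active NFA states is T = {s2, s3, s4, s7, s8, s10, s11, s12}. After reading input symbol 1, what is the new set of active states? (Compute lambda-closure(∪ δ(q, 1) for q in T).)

{s2, s7, s8, s10, s11}

s12 on 1 → {s7}.
No 1-transition from s2, s3, s4, s7, s8, s10, s11.
Union after reading 1: {s7}.
Now take the lambda-closure:
From s7 via lambda: add s10.
From s10 via lambda: add s2, s8.
From s8 via lambda: add s11.
No new states can be added; the closed set is {s2, s7, s8, s10, s11}.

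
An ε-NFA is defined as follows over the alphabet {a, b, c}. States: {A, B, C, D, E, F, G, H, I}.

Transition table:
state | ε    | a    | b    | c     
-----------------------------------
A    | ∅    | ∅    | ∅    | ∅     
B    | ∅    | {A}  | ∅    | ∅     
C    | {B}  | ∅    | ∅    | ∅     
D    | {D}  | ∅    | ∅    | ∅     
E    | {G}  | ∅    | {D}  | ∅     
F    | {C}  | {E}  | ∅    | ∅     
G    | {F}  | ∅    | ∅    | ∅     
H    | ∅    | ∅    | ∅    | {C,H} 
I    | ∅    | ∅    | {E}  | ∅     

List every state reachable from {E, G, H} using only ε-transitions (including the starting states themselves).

Start with {E, G, H}.
From G via ε: add F.
From F via ε: add C.
From C via ε: add B.
No new states can be added; the closed set is {B, C, E, F, G, H}.

{B, C, E, F, G, H}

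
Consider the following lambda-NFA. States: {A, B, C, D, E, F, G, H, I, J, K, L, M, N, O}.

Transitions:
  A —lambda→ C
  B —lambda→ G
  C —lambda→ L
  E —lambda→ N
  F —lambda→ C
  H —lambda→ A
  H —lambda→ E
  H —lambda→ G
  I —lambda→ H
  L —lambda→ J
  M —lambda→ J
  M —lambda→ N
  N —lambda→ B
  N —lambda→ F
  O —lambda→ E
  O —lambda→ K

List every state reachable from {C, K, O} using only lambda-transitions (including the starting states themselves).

{B, C, E, F, G, J, K, L, N, O}

Start with {C, K, O}.
From C via lambda: add L.
From O via lambda: add E.
From E via lambda: add N.
From L via lambda: add J.
From N via lambda: add B, F.
From B via lambda: add G.
No new states can be added; the closed set is {B, C, E, F, G, J, K, L, N, O}.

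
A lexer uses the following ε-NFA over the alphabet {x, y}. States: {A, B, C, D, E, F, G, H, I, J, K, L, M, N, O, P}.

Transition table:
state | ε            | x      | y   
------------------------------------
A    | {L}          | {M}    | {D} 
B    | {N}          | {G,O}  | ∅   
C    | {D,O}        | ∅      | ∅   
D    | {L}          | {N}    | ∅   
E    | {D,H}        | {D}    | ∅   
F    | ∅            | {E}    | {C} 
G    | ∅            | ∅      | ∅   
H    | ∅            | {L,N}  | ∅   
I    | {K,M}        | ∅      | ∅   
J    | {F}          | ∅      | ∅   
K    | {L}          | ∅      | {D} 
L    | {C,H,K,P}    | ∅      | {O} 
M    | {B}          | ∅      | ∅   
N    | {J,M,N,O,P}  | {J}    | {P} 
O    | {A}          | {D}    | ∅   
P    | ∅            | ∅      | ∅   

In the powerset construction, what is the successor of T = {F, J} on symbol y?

F on y → {C}.
No y-transition from J.
Union after reading y: {C}.
Now take the ε-closure:
From C via ε: add D, O.
From D via ε: add L.
From O via ε: add A.
From L via ε: add H, K, P.
No new states can be added; the closed set is {A, C, D, H, K, L, O, P}.

{A, C, D, H, K, L, O, P}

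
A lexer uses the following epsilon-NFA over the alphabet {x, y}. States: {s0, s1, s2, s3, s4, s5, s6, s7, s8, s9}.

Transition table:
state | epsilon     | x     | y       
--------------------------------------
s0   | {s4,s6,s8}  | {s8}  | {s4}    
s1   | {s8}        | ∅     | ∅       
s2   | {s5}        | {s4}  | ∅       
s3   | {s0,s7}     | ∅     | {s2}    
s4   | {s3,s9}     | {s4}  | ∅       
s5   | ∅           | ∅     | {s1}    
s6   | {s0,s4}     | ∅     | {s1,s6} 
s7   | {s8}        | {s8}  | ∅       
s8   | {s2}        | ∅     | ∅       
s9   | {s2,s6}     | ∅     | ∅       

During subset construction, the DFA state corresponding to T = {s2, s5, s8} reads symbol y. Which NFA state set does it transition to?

s5 on y → {s1}.
No y-transition from s2, s8.
Union after reading y: {s1}.
Now take the epsilon-closure:
From s1 via epsilon: add s8.
From s8 via epsilon: add s2.
From s2 via epsilon: add s5.
No new states can be added; the closed set is {s1, s2, s5, s8}.

{s1, s2, s5, s8}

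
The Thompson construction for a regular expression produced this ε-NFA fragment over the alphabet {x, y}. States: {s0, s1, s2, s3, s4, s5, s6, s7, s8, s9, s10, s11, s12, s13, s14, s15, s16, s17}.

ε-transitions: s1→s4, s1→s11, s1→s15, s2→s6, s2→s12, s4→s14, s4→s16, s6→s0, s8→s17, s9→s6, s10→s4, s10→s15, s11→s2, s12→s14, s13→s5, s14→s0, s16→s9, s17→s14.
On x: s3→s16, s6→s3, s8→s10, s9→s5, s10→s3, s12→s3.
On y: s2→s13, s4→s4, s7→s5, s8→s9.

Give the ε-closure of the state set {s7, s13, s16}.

{s0, s5, s6, s7, s9, s13, s16}

Start with {s7, s13, s16}.
From s13 via ε: add s5.
From s16 via ε: add s9.
From s9 via ε: add s6.
From s6 via ε: add s0.
No new states can be added; the closed set is {s0, s5, s6, s7, s9, s13, s16}.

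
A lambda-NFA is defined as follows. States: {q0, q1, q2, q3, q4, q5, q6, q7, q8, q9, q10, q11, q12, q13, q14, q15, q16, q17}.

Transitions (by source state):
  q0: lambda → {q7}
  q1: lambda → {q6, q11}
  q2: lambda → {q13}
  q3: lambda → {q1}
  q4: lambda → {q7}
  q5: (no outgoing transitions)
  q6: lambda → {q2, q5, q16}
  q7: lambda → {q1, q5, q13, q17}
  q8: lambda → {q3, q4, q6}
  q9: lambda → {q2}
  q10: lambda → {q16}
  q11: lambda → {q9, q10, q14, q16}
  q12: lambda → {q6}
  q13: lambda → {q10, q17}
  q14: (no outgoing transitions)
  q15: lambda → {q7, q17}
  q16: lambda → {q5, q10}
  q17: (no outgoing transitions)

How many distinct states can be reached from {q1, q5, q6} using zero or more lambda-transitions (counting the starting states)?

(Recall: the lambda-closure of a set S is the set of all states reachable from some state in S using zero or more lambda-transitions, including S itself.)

11

Start with {q1, q5, q6}.
From q1 via lambda: add q11.
From q6 via lambda: add q2, q16.
From q2 via lambda: add q13.
From q11 via lambda: add q9, q10, q14.
From q13 via lambda: add q17.
lambda-closure = {q1, q2, q5, q6, q9, q10, q11, q13, q14, q16, q17}, which has 11 states.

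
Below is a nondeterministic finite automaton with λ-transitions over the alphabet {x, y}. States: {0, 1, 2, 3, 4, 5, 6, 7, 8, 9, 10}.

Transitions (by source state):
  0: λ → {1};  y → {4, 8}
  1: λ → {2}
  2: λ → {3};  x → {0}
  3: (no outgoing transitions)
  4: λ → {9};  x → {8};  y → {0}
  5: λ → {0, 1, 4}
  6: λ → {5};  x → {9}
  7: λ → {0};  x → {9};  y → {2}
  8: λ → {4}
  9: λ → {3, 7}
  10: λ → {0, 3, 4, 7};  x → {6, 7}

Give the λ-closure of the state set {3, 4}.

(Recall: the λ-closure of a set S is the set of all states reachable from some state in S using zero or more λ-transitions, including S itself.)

{0, 1, 2, 3, 4, 7, 9}

Start with {3, 4}.
From 4 via λ: add 9.
From 9 via λ: add 7.
From 7 via λ: add 0.
From 0 via λ: add 1.
From 1 via λ: add 2.
No new states can be added; the closed set is {0, 1, 2, 3, 4, 7, 9}.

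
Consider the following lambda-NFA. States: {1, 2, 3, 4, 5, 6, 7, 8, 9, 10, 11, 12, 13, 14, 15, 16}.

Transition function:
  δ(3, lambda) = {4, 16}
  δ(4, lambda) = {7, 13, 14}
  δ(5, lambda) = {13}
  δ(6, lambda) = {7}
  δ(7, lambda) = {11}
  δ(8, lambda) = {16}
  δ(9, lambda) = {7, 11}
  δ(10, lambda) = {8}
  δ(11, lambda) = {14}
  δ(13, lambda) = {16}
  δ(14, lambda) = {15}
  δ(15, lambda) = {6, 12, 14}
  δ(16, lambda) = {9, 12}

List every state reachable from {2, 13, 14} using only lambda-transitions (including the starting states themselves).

{2, 6, 7, 9, 11, 12, 13, 14, 15, 16}

Start with {2, 13, 14}.
From 13 via lambda: add 16.
From 14 via lambda: add 15.
From 15 via lambda: add 6, 12.
From 16 via lambda: add 9.
From 6 via lambda: add 7.
From 9 via lambda: add 11.
No new states can be added; the closed set is {2, 6, 7, 9, 11, 12, 13, 14, 15, 16}.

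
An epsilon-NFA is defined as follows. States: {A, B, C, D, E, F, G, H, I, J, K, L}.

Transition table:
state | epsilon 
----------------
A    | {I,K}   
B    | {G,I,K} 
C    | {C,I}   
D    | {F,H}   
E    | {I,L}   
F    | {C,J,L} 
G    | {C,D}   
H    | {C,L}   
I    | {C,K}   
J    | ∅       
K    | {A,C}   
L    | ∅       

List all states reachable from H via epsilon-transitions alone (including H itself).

Start with {H}.
From H via epsilon: add C, L.
From C via epsilon: add I.
From I via epsilon: add K.
From K via epsilon: add A.
No new states can be added; the closed set is {A, C, H, I, K, L}.

{A, C, H, I, K, L}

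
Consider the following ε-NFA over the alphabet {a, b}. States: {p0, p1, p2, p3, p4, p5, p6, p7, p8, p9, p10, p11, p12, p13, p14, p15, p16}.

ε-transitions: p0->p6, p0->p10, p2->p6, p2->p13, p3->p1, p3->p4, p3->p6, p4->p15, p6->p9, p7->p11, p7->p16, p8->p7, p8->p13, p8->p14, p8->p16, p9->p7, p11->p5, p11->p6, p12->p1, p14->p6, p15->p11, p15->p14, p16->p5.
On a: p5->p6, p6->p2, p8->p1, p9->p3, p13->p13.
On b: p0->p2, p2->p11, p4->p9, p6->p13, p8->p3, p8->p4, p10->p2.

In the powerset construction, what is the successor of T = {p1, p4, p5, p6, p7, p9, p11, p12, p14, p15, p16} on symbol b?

p4 on b → {p9}.
p6 on b → {p13}.
No b-transition from p1, p5, p7, p9, p11, p12, p14, p15, p16.
Union after reading b: {p9, p13}.
Now take the ε-closure:
From p9 via ε: add p7.
From p7 via ε: add p11, p16.
From p11 via ε: add p5, p6.
No new states can be added; the closed set is {p5, p6, p7, p9, p11, p13, p16}.

{p5, p6, p7, p9, p11, p13, p16}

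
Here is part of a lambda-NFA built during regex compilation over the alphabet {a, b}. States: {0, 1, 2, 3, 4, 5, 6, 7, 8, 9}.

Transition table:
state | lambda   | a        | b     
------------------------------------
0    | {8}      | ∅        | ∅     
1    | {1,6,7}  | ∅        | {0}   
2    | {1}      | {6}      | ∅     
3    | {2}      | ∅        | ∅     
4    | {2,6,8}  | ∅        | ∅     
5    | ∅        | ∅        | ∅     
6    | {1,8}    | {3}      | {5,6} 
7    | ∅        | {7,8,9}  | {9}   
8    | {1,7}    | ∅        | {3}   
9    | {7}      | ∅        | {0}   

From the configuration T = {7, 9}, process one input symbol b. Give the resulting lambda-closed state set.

7 on b → {9}.
9 on b → {0}.
Union after reading b: {0, 9}.
Now take the lambda-closure:
From 0 via lambda: add 8.
From 9 via lambda: add 7.
From 8 via lambda: add 1.
From 1 via lambda: add 6.
No new states can be added; the closed set is {0, 1, 6, 7, 8, 9}.

{0, 1, 6, 7, 8, 9}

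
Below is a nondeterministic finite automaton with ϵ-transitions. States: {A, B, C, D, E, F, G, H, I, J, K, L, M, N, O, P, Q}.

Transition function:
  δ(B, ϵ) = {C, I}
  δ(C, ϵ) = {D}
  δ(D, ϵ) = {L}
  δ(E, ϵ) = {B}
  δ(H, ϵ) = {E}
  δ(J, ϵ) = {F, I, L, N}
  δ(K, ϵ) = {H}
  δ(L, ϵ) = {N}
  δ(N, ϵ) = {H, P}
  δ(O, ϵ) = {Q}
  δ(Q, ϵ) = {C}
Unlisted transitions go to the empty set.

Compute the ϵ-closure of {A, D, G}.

{A, B, C, D, E, G, H, I, L, N, P}

Start with {A, D, G}.
From D via ϵ: add L.
From L via ϵ: add N.
From N via ϵ: add H, P.
From H via ϵ: add E.
From E via ϵ: add B.
From B via ϵ: add C, I.
No new states can be added; the closed set is {A, B, C, D, E, G, H, I, L, N, P}.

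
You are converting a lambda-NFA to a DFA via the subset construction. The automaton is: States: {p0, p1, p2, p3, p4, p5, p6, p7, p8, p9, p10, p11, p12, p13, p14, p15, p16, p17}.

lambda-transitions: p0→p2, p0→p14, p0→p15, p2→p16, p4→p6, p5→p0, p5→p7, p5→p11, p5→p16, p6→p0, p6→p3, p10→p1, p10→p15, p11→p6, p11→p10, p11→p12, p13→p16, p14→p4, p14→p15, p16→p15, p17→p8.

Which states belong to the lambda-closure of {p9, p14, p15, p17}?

Start with {p9, p14, p15, p17}.
From p14 via lambda: add p4.
From p17 via lambda: add p8.
From p4 via lambda: add p6.
From p6 via lambda: add p0, p3.
From p0 via lambda: add p2.
From p2 via lambda: add p16.
No new states can be added; the closed set is {p0, p2, p3, p4, p6, p8, p9, p14, p15, p16, p17}.

{p0, p2, p3, p4, p6, p8, p9, p14, p15, p16, p17}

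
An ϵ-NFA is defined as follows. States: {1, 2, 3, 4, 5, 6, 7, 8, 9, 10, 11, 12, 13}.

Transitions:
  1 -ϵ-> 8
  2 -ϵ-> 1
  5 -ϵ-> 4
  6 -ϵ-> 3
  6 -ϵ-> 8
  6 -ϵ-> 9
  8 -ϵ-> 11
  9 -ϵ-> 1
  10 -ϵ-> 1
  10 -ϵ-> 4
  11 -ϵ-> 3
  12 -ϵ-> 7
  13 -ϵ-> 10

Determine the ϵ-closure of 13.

Start with {13}.
From 13 via ϵ: add 10.
From 10 via ϵ: add 1, 4.
From 1 via ϵ: add 8.
From 8 via ϵ: add 11.
From 11 via ϵ: add 3.
No new states can be added; the closed set is {1, 3, 4, 8, 10, 11, 13}.

{1, 3, 4, 8, 10, 11, 13}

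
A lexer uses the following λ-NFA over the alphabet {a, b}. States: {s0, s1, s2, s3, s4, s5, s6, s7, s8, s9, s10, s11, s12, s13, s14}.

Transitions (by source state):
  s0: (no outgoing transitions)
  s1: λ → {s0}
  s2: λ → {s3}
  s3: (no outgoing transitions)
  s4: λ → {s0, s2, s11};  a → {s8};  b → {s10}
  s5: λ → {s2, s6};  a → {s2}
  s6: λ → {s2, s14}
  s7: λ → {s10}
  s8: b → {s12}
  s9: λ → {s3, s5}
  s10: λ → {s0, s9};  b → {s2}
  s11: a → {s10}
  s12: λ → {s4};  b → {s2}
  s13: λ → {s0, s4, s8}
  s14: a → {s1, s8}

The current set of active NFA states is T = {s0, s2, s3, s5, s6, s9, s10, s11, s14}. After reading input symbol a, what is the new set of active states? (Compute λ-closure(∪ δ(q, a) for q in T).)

{s0, s1, s2, s3, s5, s6, s8, s9, s10, s14}

s5 on a → {s2}.
s11 on a → {s10}.
s14 on a → {s1, s8}.
No a-transition from s0, s2, s3, s6, s9, s10.
Union after reading a: {s1, s2, s8, s10}.
Now take the λ-closure:
From s1 via λ: add s0.
From s2 via λ: add s3.
From s10 via λ: add s9.
From s9 via λ: add s5.
From s5 via λ: add s6.
From s6 via λ: add s14.
No new states can be added; the closed set is {s0, s1, s2, s3, s5, s6, s8, s9, s10, s14}.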